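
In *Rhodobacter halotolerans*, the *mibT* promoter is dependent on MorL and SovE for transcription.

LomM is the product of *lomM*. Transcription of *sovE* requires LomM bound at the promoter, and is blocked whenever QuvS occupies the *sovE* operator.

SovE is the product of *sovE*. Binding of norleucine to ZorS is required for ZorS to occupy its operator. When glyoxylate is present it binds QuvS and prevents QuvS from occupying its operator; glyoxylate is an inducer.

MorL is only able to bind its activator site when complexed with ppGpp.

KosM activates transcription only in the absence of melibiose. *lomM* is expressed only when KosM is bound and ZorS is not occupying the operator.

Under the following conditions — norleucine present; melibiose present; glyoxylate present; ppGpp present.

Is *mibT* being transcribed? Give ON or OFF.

ppGpp is present, so MorL is active.
Glyoxylate is present, so QuvS is inactive.
Norleucine is present, so ZorS is active.
Melibiose is present, so KosM is inactive.
With repressor ZorS bound, *lomM* is not transcribed.
So LomM is not produced.
Required activator LomM is absent, so *sovE* is not transcribed.
So SovE is not produced.
Required activator SovE is absent, so *mibT* is not transcribed.

OFF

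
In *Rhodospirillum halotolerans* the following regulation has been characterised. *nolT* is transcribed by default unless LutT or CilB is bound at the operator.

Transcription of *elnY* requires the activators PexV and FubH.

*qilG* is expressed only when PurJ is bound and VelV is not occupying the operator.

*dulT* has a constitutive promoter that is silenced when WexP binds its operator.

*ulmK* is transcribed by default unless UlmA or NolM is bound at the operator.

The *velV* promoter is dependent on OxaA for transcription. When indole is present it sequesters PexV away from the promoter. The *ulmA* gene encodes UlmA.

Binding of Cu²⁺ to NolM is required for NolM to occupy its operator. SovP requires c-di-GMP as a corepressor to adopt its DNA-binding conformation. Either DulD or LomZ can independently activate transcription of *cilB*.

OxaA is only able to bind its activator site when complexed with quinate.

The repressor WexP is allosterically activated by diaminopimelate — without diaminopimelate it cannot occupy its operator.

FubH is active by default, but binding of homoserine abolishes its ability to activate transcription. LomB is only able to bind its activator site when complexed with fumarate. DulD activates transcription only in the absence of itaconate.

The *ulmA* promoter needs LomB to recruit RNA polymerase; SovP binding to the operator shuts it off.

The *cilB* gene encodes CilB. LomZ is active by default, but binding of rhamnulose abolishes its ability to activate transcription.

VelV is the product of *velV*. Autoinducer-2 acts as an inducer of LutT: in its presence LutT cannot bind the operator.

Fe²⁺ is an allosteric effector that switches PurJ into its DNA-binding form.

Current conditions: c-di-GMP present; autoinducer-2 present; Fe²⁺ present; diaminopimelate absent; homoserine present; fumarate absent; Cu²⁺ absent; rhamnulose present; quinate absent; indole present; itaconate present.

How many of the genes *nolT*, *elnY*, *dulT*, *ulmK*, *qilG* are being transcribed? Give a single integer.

Autoinducer-2 is present, so LutT is inactive.
Itaconate is present, so DulD is inactive.
Rhamnulose is present, so LomZ is inactive.
No activator is available at the *cilB* promoter, so *cilB* is not transcribed.
So CilB is not produced.
With no repressor bound, *nolT* is transcribed.
→ *nolT* is ON.
Indole is present, so PexV is inactive.
Homoserine is present, so FubH is inactive.
Required activator PexV is absent, so *elnY* is not transcribed.
→ *elnY* is OFF.
Diaminopimelate is absent, so WexP is inactive.
With no repressor bound, *dulT* is transcribed.
→ *dulT* is ON.
Fumarate is absent, so LomB is inactive.
c-di-GMP is present, so SovP is active.
With repressor SovP bound, *ulmA* is not transcribed.
So UlmA is not produced.
Cu²⁺ is absent, so NolM is inactive.
With no repressor bound, *ulmK* is transcribed.
→ *ulmK* is ON.
Fe²⁺ is present, so PurJ is active.
Quinate is absent, so OxaA is inactive.
Required activator OxaA is absent, so *velV* is not transcribed.
So VelV is not produced.
No repressor is bound and PurJ is active, so *qilG* is transcribed.
→ *qilG* is ON.
4 of the 5 genes are transcribed.

4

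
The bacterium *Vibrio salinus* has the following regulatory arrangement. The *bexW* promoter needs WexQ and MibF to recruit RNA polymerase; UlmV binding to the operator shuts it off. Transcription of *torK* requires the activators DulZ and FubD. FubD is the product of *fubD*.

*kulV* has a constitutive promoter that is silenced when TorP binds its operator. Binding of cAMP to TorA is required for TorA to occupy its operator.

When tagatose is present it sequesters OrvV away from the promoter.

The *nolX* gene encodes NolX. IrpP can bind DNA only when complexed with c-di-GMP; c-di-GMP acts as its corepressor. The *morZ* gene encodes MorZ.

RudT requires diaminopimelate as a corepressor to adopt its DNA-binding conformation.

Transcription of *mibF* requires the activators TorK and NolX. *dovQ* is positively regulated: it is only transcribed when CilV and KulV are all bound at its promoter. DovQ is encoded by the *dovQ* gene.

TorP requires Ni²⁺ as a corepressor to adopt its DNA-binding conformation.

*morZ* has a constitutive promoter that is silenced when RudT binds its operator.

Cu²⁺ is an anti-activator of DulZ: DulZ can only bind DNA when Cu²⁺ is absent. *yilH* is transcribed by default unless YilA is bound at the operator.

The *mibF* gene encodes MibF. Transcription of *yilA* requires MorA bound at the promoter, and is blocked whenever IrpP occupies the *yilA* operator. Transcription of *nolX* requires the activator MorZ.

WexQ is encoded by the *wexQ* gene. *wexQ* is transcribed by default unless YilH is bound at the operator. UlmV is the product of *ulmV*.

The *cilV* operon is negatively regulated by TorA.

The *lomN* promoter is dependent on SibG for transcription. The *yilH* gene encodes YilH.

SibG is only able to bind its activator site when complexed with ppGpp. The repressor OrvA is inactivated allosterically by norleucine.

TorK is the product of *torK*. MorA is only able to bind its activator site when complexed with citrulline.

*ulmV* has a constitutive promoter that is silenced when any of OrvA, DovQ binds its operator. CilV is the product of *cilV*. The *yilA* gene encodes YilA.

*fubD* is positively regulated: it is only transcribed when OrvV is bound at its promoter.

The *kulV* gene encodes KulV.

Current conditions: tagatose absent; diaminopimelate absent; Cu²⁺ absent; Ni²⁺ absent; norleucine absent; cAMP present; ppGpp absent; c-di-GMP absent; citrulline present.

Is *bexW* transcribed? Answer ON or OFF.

ON

c-di-GMP is absent, so IrpP is inactive.
Citrulline is present, so MorA is active.
No repressor is bound and MorA is active, so *yilA* is transcribed.
So YilA is produced and active.
With repressor YilA bound, *yilH* is not transcribed.
So YilH is not produced.
With no repressor bound, *wexQ* is transcribed.
So WexQ is produced and active.
Cu²⁺ is absent, so DulZ is active.
Tagatose is absent, so OrvV is active.
No repressor is bound and OrvV is active, so *fubD* is transcribed.
So FubD is produced and active.
No repressor is bound and DulZ and FubD are active, so *torK* is transcribed.
So TorK is produced and active.
Diaminopimelate is absent, so RudT is inactive.
With no repressor bound, *morZ* is transcribed.
So MorZ is produced and active.
No repressor is bound and MorZ is active, so *nolX* is transcribed.
So NolX is produced and active.
No repressor is bound and TorK and NolX are active, so *mibF* is transcribed.
So MibF is produced and active.
Norleucine is absent, so OrvA is active.
cAMP is present, so TorA is active.
With repressor TorA bound, *cilV* is not transcribed.
So CilV is not produced.
Ni²⁺ is absent, so TorP is inactive.
With no repressor bound, *kulV* is transcribed.
So KulV is produced and active.
Required activator CilV is absent, so *dovQ* is not transcribed.
So DovQ is not produced.
With repressor OrvA bound, *ulmV* is not transcribed.
So UlmV is not produced.
No repressor is bound and WexQ and MibF are active, so *bexW* is transcribed.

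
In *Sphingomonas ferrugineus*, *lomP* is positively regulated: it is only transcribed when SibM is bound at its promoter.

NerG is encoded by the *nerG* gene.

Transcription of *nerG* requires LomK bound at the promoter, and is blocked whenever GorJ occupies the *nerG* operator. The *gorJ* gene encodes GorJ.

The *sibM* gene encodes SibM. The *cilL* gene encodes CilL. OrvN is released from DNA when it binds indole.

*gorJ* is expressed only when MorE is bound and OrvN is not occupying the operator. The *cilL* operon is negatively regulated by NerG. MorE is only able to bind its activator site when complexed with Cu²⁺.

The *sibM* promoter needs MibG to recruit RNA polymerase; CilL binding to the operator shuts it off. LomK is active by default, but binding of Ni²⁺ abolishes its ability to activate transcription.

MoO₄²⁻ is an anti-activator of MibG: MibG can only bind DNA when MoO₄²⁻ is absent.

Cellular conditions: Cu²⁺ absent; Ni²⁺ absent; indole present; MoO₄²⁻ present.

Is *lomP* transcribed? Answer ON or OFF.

Indole is present, so OrvN is inactive.
Cu²⁺ is absent, so MorE is inactive.
Required activator MorE is absent, so *gorJ* is not transcribed.
So GorJ is not produced.
Ni²⁺ is absent, so LomK is active.
No repressor is bound and LomK is active, so *nerG* is transcribed.
So NerG is produced and active.
With repressor NerG bound, *cilL* is not transcribed.
So CilL is not produced.
MoO₄²⁻ is present, so MibG is inactive.
Required activator MibG is absent, so *sibM* is not transcribed.
So SibM is not produced.
Required activator SibM is absent, so *lomP* is not transcribed.

OFF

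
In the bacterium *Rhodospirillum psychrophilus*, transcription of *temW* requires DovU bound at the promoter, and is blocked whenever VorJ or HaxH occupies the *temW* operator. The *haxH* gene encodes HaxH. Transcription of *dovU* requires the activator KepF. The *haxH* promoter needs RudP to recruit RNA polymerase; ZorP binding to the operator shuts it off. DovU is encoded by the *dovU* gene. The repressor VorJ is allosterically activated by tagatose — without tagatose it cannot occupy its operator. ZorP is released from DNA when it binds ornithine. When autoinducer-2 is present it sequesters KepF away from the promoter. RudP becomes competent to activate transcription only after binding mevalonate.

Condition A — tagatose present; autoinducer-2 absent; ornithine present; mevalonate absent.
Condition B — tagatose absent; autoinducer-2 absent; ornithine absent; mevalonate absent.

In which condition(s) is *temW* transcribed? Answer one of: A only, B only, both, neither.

B only

Condition A:
Tagatose is present, so VorJ is active.
Autoinducer-2 is absent, so KepF is active.
No repressor is bound and KepF is active, so *dovU* is transcribed.
So DovU is produced and active.
Ornithine is present, so ZorP is inactive.
Mevalonate is absent, so RudP is inactive.
Required activator RudP is absent, so *haxH* is not transcribed.
So HaxH is not produced.
With repressor VorJ bound, *temW* is not transcribed.
→ *temW* is OFF in A.
Condition B:
Tagatose is absent, so VorJ is inactive.
Autoinducer-2 is absent, so KepF is active.
No repressor is bound and KepF is active, so *dovU* is transcribed.
So DovU is produced and active.
Ornithine is absent, so ZorP is active.
Mevalonate is absent, so RudP is inactive.
With repressor ZorP bound, *haxH* is not transcribed.
So HaxH is not produced.
No repressor is bound and DovU is active, so *temW* is transcribed.
→ *temW* is ON in B.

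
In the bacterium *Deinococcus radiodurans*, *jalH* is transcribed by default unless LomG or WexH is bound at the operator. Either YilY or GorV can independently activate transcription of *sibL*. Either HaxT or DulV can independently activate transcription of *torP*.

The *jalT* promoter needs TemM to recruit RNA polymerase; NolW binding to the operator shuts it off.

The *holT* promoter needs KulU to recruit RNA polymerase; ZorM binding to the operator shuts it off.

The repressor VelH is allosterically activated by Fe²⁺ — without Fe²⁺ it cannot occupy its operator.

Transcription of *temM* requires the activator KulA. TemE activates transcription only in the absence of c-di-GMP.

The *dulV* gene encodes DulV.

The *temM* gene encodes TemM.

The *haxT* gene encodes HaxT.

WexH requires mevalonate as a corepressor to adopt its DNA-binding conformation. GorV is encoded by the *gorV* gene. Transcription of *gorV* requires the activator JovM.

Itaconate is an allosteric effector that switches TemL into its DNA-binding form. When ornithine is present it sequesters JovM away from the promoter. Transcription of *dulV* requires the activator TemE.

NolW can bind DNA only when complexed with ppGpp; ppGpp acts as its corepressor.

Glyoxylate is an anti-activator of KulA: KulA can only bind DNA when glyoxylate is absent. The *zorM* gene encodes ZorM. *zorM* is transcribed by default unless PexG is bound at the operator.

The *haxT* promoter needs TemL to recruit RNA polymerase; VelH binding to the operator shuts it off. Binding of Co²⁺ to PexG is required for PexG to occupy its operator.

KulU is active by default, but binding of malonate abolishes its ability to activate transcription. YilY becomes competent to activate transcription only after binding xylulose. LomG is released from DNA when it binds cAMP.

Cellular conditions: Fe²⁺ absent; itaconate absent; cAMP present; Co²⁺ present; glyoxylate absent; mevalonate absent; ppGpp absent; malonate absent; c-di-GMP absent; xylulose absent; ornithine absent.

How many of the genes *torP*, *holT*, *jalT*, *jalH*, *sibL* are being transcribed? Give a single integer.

Fe²⁺ is absent, so VelH is inactive.
Itaconate is absent, so TemL is inactive.
Required activator TemL is absent, so *haxT* is not transcribed.
So HaxT is not produced.
c-di-GMP is absent, so TemE is active.
No repressor is bound and TemE is active, so *dulV* is transcribed.
So DulV is produced and active.
Activator DulV is present, so *torP* is transcribed.
→ *torP* is ON.
Co²⁺ is present, so PexG is active.
With repressor PexG bound, *zorM* is not transcribed.
So ZorM is not produced.
Malonate is absent, so KulU is active.
No repressor is bound and KulU is active, so *holT* is transcribed.
→ *holT* is ON.
ppGpp is absent, so NolW is inactive.
Glyoxylate is absent, so KulA is active.
No repressor is bound and KulA is active, so *temM* is transcribed.
So TemM is produced and active.
No repressor is bound and TemM is active, so *jalT* is transcribed.
→ *jalT* is ON.
cAMP is present, so LomG is inactive.
Mevalonate is absent, so WexH is inactive.
With no repressor bound, *jalH* is transcribed.
→ *jalH* is ON.
Xylulose is absent, so YilY is inactive.
Ornithine is absent, so JovM is active.
No repressor is bound and JovM is active, so *gorV* is transcribed.
So GorV is produced and active.
Activator GorV is present, so *sibL* is transcribed.
→ *sibL* is ON.
5 of the 5 genes are transcribed.

5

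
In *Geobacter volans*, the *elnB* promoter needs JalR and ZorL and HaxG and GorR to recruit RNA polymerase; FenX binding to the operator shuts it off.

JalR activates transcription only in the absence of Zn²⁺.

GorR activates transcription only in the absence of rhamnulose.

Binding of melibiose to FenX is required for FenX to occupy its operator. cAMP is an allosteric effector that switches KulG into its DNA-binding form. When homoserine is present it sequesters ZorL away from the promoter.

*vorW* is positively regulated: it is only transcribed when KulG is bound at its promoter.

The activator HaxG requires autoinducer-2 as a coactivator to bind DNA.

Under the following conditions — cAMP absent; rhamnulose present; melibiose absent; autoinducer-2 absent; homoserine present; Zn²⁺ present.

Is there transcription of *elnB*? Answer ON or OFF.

OFF

Zn²⁺ is present, so JalR is inactive.
Homoserine is present, so ZorL is inactive.
Melibiose is absent, so FenX is inactive.
Autoinducer-2 is absent, so HaxG is inactive.
Rhamnulose is present, so GorR is inactive.
Required activator JalR is absent, so *elnB* is not transcribed.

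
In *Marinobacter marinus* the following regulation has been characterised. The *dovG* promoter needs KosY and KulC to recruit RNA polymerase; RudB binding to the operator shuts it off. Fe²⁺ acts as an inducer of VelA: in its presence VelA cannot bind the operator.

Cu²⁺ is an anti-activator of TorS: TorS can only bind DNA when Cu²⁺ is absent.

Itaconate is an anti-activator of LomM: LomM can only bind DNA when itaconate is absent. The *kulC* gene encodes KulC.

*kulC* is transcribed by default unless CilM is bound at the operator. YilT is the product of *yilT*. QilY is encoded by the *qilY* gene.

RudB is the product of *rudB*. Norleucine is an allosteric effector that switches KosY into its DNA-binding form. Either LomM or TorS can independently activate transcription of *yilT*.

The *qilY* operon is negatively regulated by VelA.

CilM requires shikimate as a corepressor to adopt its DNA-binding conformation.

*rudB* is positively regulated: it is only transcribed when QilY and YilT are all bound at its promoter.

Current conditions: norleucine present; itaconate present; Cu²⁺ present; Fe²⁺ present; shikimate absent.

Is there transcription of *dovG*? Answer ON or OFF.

Norleucine is present, so KosY is active.
Fe²⁺ is present, so VelA is inactive.
With no repressor bound, *qilY* is transcribed.
So QilY is produced and active.
Itaconate is present, so LomM is inactive.
Cu²⁺ is present, so TorS is inactive.
No activator is available at the *yilT* promoter, so *yilT* is not transcribed.
So YilT is not produced.
Required activator YilT is absent, so *rudB* is not transcribed.
So RudB is not produced.
Shikimate is absent, so CilM is inactive.
With no repressor bound, *kulC* is transcribed.
So KulC is produced and active.
No repressor is bound and KosY and KulC are active, so *dovG* is transcribed.

ON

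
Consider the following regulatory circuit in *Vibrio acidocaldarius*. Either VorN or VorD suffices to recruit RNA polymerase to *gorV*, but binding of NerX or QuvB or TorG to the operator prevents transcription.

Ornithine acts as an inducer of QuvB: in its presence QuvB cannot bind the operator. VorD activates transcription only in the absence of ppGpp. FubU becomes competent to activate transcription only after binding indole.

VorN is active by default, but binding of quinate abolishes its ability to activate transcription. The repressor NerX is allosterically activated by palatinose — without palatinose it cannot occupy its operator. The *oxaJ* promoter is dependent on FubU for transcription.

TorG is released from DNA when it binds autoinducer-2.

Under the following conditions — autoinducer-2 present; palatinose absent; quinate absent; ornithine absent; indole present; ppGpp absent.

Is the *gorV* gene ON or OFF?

Palatinose is absent, so NerX is inactive.
Ornithine is absent, so QuvB is active.
Quinate is absent, so VorN is active.
Autoinducer-2 is present, so TorG is inactive.
ppGpp is absent, so VorD is active.
With repressor QuvB bound, *gorV* is not transcribed.

OFF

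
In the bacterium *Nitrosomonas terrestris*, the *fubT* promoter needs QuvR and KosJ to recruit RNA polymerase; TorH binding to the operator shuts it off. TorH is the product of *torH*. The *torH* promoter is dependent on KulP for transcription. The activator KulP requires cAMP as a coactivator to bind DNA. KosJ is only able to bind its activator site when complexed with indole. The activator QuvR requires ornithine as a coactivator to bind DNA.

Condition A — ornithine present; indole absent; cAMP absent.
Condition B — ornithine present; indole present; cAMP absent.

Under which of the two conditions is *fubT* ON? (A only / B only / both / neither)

B only

Condition A:
Ornithine is present, so QuvR is active.
Indole is absent, so KosJ is inactive.
cAMP is absent, so KulP is inactive.
Required activator KulP is absent, so *torH* is not transcribed.
So TorH is not produced.
Required activator KosJ is absent, so *fubT* is not transcribed.
→ *fubT* is OFF in A.
Condition B:
Ornithine is present, so QuvR is active.
Indole is present, so KosJ is active.
cAMP is absent, so KulP is inactive.
Required activator KulP is absent, so *torH* is not transcribed.
So TorH is not produced.
No repressor is bound and QuvR and KosJ are active, so *fubT* is transcribed.
→ *fubT* is ON in B.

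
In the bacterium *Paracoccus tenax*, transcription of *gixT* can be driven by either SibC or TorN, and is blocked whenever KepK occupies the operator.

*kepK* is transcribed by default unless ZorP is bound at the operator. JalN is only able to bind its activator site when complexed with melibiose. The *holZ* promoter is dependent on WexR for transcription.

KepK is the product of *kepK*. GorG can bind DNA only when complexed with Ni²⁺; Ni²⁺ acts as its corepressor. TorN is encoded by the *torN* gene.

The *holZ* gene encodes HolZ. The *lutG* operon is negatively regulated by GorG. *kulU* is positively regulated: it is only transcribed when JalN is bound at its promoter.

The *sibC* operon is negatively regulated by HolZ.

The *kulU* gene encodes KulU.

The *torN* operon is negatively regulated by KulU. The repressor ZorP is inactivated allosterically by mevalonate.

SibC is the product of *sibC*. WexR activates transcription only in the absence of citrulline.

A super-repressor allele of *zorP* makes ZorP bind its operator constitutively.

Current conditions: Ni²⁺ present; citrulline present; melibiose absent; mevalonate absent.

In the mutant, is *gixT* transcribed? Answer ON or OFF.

Citrulline is present, so WexR is inactive.
Required activator WexR is absent, so *holZ* is not transcribed.
So HolZ is not produced.
With no repressor bound, *sibC* is transcribed.
So SibC is produced and active.
Melibiose is absent, so JalN is inactive.
Required activator JalN is absent, so *kulU* is not transcribed.
So KulU is not produced.
With no repressor bound, *torN* is transcribed.
So TorN is produced and active.
ZorP is constitutively active in this strain.
With repressor ZorP bound, *kepK* is not transcribed.
So KepK is not produced.
Activator SibC is present, so *gixT* is transcribed.

ON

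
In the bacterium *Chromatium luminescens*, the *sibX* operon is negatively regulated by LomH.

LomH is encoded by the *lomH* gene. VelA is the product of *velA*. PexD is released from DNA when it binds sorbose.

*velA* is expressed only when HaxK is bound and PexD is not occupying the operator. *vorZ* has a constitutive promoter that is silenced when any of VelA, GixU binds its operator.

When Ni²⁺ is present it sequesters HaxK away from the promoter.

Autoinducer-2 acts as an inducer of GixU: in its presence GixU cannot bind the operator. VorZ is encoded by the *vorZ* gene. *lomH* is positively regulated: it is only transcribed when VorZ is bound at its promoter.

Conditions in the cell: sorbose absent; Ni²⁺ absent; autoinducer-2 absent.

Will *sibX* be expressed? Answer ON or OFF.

ON

Ni²⁺ is absent, so HaxK is active.
Sorbose is absent, so PexD is active.
With repressor PexD bound, *velA* is not transcribed.
So VelA is not produced.
Autoinducer-2 is absent, so GixU is active.
With repressor GixU bound, *vorZ* is not transcribed.
So VorZ is not produced.
Required activator VorZ is absent, so *lomH* is not transcribed.
So LomH is not produced.
With no repressor bound, *sibX* is transcribed.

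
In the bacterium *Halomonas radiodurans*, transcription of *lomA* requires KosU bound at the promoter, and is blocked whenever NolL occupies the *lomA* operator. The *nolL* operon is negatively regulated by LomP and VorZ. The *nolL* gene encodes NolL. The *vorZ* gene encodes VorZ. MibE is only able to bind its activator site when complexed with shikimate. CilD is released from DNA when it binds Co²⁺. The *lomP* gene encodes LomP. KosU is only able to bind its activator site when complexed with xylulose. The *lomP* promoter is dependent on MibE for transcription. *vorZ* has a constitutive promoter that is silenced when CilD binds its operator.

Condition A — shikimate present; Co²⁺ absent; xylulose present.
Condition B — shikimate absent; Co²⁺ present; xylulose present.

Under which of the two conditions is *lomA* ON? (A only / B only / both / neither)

Condition A:
Shikimate is present, so MibE is active.
No repressor is bound and MibE is active, so *lomP* is transcribed.
So LomP is produced and active.
Co²⁺ is absent, so CilD is active.
With repressor CilD bound, *vorZ* is not transcribed.
So VorZ is not produced.
With repressor LomP bound, *nolL* is not transcribed.
So NolL is not produced.
Xylulose is present, so KosU is active.
No repressor is bound and KosU is active, so *lomA* is transcribed.
→ *lomA* is ON in A.
Condition B:
Shikimate is absent, so MibE is inactive.
Required activator MibE is absent, so *lomP* is not transcribed.
So LomP is not produced.
Co²⁺ is present, so CilD is inactive.
With no repressor bound, *vorZ* is transcribed.
So VorZ is produced and active.
With repressor VorZ bound, *nolL* is not transcribed.
So NolL is not produced.
Xylulose is present, so KosU is active.
No repressor is bound and KosU is active, so *lomA* is transcribed.
→ *lomA* is ON in B.

both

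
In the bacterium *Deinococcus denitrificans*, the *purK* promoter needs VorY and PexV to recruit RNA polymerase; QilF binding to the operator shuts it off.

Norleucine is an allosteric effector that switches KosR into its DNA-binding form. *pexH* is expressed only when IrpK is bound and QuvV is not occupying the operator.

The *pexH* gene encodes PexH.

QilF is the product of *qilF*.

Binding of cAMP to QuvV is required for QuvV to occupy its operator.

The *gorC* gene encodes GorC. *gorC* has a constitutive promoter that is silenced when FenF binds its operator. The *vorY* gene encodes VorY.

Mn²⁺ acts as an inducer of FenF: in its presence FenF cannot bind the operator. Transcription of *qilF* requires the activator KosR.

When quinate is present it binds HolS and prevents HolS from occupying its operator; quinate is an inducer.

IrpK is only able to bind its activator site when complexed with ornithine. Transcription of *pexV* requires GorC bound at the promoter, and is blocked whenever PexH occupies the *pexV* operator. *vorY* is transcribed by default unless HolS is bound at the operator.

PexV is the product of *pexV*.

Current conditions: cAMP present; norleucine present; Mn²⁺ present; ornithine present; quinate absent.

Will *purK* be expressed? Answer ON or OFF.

Quinate is absent, so HolS is active.
With repressor HolS bound, *vorY* is not transcribed.
So VorY is not produced.
Mn²⁺ is present, so FenF is inactive.
With no repressor bound, *gorC* is transcribed.
So GorC is produced and active.
cAMP is present, so QuvV is active.
Ornithine is present, so IrpK is active.
With repressor QuvV bound, *pexH* is not transcribed.
So PexH is not produced.
No repressor is bound and GorC is active, so *pexV* is transcribed.
So PexV is produced and active.
Norleucine is present, so KosR is active.
No repressor is bound and KosR is active, so *qilF* is transcribed.
So QilF is produced and active.
With repressor QilF bound, *purK* is not transcribed.

OFF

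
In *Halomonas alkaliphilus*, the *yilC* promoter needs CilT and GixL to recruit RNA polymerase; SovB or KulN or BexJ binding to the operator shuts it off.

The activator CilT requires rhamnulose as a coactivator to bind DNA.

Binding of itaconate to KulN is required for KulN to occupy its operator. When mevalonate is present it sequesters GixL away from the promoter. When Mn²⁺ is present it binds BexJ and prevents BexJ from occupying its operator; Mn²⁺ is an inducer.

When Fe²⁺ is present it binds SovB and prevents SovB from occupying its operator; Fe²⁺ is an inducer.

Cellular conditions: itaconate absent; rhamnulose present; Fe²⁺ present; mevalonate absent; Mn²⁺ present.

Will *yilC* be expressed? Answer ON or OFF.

ON

Fe²⁺ is present, so SovB is inactive.
Itaconate is absent, so KulN is inactive.
Rhamnulose is present, so CilT is active.
Mevalonate is absent, so GixL is active.
Mn²⁺ is present, so BexJ is inactive.
No repressor is bound and CilT and GixL are active, so *yilC* is transcribed.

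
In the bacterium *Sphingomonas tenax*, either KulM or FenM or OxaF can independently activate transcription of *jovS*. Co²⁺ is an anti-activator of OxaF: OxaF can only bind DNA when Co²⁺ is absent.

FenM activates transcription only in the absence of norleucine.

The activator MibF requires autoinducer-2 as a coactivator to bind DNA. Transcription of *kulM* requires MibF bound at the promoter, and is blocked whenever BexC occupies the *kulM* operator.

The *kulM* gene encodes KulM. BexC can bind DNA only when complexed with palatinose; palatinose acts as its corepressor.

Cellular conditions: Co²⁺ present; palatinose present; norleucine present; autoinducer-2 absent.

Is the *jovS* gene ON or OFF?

Palatinose is present, so BexC is active.
Autoinducer-2 is absent, so MibF is inactive.
With repressor BexC bound, *kulM* is not transcribed.
So KulM is not produced.
Norleucine is present, so FenM is inactive.
Co²⁺ is present, so OxaF is inactive.
No activator is available at the *jovS* promoter, so *jovS* is not transcribed.

OFF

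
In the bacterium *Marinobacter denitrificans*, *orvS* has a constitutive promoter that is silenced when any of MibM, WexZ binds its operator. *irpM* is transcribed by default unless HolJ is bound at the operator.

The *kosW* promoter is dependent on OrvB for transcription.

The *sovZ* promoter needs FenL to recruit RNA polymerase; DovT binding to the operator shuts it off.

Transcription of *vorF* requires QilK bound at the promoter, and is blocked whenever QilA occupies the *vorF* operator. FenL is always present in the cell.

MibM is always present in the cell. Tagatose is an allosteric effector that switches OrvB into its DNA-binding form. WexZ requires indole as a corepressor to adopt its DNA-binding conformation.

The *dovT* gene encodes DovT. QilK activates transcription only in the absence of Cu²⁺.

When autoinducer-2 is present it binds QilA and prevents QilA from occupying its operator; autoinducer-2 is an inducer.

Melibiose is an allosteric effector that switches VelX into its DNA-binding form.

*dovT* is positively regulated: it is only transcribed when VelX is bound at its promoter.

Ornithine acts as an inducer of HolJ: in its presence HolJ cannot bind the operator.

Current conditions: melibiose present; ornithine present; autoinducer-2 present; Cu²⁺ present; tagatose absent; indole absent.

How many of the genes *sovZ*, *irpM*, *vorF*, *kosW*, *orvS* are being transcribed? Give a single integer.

Melibiose is present, so VelX is active.
No repressor is bound and VelX is active, so *dovT* is transcribed.
So DovT is produced and active.
FenL is produced constitutively and is active.
With repressor DovT bound, *sovZ* is not transcribed.
→ *sovZ* is OFF.
Ornithine is present, so HolJ is inactive.
With no repressor bound, *irpM* is transcribed.
→ *irpM* is ON.
Autoinducer-2 is present, so QilA is inactive.
Cu²⁺ is present, so QilK is inactive.
Required activator QilK is absent, so *vorF* is not transcribed.
→ *vorF* is OFF.
Tagatose is absent, so OrvB is inactive.
Required activator OrvB is absent, so *kosW* is not transcribed.
→ *kosW* is OFF.
MibM is produced constitutively and is active.
Indole is absent, so WexZ is inactive.
With repressor MibM bound, *orvS* is not transcribed.
→ *orvS* is OFF.
1 of the 5 genes is transcribed.

1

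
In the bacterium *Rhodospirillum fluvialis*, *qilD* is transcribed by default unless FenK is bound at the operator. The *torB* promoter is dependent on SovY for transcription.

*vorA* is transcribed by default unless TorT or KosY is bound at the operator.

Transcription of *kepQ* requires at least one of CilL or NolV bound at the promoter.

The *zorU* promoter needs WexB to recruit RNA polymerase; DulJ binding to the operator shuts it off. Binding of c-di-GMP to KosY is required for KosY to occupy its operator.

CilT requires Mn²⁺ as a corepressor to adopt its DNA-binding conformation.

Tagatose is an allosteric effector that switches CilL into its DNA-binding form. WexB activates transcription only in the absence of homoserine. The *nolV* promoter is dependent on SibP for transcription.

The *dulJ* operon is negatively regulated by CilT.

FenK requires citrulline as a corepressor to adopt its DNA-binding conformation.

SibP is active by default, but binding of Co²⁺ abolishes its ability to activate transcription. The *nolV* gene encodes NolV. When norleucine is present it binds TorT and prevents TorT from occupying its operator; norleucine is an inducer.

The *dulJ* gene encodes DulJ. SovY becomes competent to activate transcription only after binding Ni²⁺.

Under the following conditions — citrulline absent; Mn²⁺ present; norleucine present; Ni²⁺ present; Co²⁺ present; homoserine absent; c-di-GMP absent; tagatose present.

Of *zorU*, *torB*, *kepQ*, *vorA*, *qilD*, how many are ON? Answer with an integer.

5

Mn²⁺ is present, so CilT is active.
With repressor CilT bound, *dulJ* is not transcribed.
So DulJ is not produced.
Homoserine is absent, so WexB is active.
No repressor is bound and WexB is active, so *zorU* is transcribed.
→ *zorU* is ON.
Ni²⁺ is present, so SovY is active.
No repressor is bound and SovY is active, so *torB* is transcribed.
→ *torB* is ON.
Tagatose is present, so CilL is active.
Co²⁺ is present, so SibP is inactive.
Required activator SibP is absent, so *nolV* is not transcribed.
So NolV is not produced.
Activator CilL is present, so *kepQ* is transcribed.
→ *kepQ* is ON.
Norleucine is present, so TorT is inactive.
c-di-GMP is absent, so KosY is inactive.
With no repressor bound, *vorA* is transcribed.
→ *vorA* is ON.
Citrulline is absent, so FenK is inactive.
With no repressor bound, *qilD* is transcribed.
→ *qilD* is ON.
5 of the 5 genes are transcribed.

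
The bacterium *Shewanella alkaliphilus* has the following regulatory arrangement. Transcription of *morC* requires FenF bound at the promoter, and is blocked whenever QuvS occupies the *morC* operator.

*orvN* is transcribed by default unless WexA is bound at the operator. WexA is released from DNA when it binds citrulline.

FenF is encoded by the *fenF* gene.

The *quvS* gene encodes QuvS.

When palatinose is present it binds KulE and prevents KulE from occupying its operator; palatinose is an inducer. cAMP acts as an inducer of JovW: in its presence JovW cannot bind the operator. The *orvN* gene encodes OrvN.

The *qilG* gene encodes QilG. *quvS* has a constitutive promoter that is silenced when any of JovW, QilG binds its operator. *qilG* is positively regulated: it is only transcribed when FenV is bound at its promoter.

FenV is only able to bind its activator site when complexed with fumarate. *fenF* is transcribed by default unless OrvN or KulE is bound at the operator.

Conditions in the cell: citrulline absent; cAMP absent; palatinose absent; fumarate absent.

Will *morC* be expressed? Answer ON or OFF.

OFF

Citrulline is absent, so WexA is active.
With repressor WexA bound, *orvN* is not transcribed.
So OrvN is not produced.
Palatinose is absent, so KulE is active.
With repressor KulE bound, *fenF* is not transcribed.
So FenF is not produced.
cAMP is absent, so JovW is active.
Fumarate is absent, so FenV is inactive.
Required activator FenV is absent, so *qilG* is not transcribed.
So QilG is not produced.
With repressor JovW bound, *quvS* is not transcribed.
So QuvS is not produced.
Required activator FenF is absent, so *morC* is not transcribed.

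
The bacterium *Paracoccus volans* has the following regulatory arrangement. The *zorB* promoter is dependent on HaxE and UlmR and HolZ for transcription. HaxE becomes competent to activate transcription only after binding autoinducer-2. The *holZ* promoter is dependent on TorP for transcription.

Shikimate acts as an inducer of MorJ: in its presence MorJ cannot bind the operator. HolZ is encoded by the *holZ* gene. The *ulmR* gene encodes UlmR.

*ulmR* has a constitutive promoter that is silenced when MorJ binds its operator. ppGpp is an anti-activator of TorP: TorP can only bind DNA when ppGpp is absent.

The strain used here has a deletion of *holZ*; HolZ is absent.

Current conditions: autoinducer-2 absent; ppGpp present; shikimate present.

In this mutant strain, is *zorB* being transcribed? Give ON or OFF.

OFF

Autoinducer-2 is absent, so HaxE is inactive.
Shikimate is present, so MorJ is inactive.
With no repressor bound, *ulmR* is transcribed.
So UlmR is produced and active.
HolZ is non-functional in this strain, so it has no effect.
Required activator HaxE is absent, so *zorB* is not transcribed.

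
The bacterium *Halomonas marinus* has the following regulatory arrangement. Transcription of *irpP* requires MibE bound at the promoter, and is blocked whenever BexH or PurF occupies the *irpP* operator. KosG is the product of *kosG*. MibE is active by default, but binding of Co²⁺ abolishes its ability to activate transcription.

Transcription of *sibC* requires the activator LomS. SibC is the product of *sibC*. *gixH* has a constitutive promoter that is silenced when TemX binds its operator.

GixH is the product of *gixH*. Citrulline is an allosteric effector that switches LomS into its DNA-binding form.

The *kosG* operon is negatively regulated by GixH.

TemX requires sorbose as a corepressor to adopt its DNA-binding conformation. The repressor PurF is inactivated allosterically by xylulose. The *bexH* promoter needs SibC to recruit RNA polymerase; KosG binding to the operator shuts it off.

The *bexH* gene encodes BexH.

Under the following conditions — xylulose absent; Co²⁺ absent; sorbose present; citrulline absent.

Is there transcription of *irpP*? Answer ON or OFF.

Co²⁺ is absent, so MibE is active.
Sorbose is present, so TemX is active.
With repressor TemX bound, *gixH* is not transcribed.
So GixH is not produced.
With no repressor bound, *kosG* is transcribed.
So KosG is produced and active.
Citrulline is absent, so LomS is inactive.
Required activator LomS is absent, so *sibC* is not transcribed.
So SibC is not produced.
With repressor KosG bound, *bexH* is not transcribed.
So BexH is not produced.
Xylulose is absent, so PurF is active.
With repressor PurF bound, *irpP* is not transcribed.

OFF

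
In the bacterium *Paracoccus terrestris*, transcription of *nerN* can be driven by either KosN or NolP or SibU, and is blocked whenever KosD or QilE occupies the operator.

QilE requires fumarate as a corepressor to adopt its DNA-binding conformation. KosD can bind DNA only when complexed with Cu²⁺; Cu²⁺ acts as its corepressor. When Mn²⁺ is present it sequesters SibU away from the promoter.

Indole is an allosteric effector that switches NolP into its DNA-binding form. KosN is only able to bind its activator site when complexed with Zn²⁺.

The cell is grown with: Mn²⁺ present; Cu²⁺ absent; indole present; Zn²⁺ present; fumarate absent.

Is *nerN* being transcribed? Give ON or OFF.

Zn²⁺ is present, so KosN is active.
Indole is present, so NolP is active.
Mn²⁺ is present, so SibU is inactive.
Cu²⁺ is absent, so KosD is inactive.
Fumarate is absent, so QilE is inactive.
Activator KosN is present, so *nerN* is transcribed.

ON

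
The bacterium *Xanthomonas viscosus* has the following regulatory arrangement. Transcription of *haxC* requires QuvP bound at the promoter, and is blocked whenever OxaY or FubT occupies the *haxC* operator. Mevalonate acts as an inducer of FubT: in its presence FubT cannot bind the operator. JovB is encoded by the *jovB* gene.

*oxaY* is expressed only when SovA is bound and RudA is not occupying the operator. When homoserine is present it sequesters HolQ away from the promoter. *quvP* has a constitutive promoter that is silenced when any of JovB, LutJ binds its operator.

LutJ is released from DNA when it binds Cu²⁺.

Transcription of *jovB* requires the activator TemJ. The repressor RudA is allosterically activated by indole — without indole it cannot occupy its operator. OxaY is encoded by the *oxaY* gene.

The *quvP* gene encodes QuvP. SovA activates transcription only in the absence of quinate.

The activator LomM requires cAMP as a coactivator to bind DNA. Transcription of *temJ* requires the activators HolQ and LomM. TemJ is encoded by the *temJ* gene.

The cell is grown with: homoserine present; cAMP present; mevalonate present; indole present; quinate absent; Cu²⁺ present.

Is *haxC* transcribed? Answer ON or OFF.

ON

Homoserine is present, so HolQ is inactive.
cAMP is present, so LomM is active.
Required activator HolQ is absent, so *temJ* is not transcribed.
So TemJ is not produced.
Required activator TemJ is absent, so *jovB* is not transcribed.
So JovB is not produced.
Cu²⁺ is present, so LutJ is inactive.
With no repressor bound, *quvP* is transcribed.
So QuvP is produced and active.
Indole is present, so RudA is active.
Quinate is absent, so SovA is active.
With repressor RudA bound, *oxaY* is not transcribed.
So OxaY is not produced.
Mevalonate is present, so FubT is inactive.
No repressor is bound and QuvP is active, so *haxC* is transcribed.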